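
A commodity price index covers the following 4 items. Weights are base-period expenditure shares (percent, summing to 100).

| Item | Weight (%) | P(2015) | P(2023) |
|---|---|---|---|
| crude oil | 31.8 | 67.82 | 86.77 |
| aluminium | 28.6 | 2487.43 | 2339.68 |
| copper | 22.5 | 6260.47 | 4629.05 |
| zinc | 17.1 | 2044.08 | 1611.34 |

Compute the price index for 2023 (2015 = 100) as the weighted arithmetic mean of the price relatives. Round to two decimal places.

97.70

crude oil: 31.8 × (86.77/67.82) = 31.8 × 1.279416 = 40.6854
aluminium: 28.6 × (2339.68/2487.43) = 28.6 × 0.940601 = 26.9012
copper: 22.5 × (4629.05/6260.47) = 22.5 × 0.739409 = 16.6367
zinc: 17.1 × (1611.34/2044.08) = 17.1 × 0.788296 = 13.4799
Index = Σ wᵢ·(p₁ᵢ/p₀ᵢ) = 40.6854 + 26.9012 + 16.6367 + 13.4799 = 97.7032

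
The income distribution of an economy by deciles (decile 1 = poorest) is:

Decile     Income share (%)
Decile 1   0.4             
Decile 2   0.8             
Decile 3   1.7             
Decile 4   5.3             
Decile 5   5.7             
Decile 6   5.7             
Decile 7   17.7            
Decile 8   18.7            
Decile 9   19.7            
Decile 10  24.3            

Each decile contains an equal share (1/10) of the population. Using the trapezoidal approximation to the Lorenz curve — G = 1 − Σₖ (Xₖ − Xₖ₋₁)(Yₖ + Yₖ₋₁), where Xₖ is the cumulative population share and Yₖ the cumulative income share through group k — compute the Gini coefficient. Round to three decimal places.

Cumulative income shares Yₖ: 0.0040, 0.0120, 0.0290, 0.0820, 0.1390, 0.1960, 0.3730, 0.5600, 0.7570, 1.0000
Σ (Xₖ−Xₖ₋₁)(Yₖ+Yₖ₋₁) = (1/10)(0.0040+0.0000) + (1/10)(0.0120+0.0040) + (1/10)(0.0290+0.0120) + (1/10)(0.0820+0.0290) + (1/10)(0.1390+0.0820) + (1/10)(0.1960+0.1390) + (1/10)(0.3730+0.1960) + (1/10)(0.5600+0.3730) + (1/10)(0.7570+0.5600) + (1/10)(1.0000+0.7570)
  = 0.0004 + 0.0016 + 0.0041 + 0.0111 + 0.0221 + 0.0335 + 0.0569 + 0.0933 + 0.1317 + 0.1757 = 0.5304
G = 1 − 0.5304 = 0.4696

0.470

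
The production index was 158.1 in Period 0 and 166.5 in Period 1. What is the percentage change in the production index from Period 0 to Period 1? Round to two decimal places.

Change = (166.5 − 158.1) / 158.1 × 100
       = 8.4 / 158.1 × 100 = 5.3131%

5.31%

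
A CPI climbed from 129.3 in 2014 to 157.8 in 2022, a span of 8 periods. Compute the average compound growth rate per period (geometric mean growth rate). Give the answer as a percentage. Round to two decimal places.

2.52%

Growth factor = (157.8/129.3)^(1/8) = (1.220418)^(1/8) = 1.025212
Growth rate = 1.025212 − 1 = 0.025212 = 2.5212%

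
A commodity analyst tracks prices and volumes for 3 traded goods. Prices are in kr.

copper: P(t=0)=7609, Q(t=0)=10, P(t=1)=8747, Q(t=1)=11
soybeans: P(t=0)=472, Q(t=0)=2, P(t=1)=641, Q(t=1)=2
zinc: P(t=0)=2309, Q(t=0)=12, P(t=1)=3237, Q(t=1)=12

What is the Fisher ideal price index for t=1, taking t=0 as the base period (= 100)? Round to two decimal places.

121.59

Laspeyres component (base-period weights):
ΣP(t=1)Q(t=0) = 8747×10 + 641×2 + 3237×12 = 87470 + 1282 + 38844 = 127596
ΣP(t=0)Q(t=0) = 7609×10 + 472×2 + 2309×12 = 76090 + 944 + 27708 = 104742
L = 127596 / 104742 × 100 = 121.8193
Paasche component (current-period weights):
ΣP(t=1)Q(t=1) = 8747×11 + 641×2 + 3237×12 = 96217 + 1282 + 38844 = 136343
ΣP(t=0)Q(t=1) = 7609×11 + 472×2 + 2309×12 = 83699 + 944 + 27708 = 112351
P = 136343 / 112351 × 100 = 121.3545
Fisher = √(L × P) = √(121.8193 × 121.3545) = 121.5867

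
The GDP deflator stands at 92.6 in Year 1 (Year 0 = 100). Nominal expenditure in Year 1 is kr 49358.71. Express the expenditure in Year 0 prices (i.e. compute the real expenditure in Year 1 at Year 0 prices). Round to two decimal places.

Real = Nominal ÷ (Index/100) = 49358.71 ÷ (92.6/100)
     = 49358.71 ÷ 0.926 = 53303.1425

53303.14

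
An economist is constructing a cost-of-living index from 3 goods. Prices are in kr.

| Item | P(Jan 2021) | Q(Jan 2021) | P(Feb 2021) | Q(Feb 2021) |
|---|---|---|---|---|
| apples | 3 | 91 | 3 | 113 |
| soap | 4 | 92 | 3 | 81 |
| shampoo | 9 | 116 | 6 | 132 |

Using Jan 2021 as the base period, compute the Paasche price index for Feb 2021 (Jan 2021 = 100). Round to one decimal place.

Paasche price index uses current-period quantities as weights.
ΣP(Feb 2021)·Q(Feb 2021) = 3×113 + 3×81 + 6×132 = 339 + 243 + 792 = 1374
ΣP(Jan 2021)·Q(Feb 2021) = 3×113 + 4×81 + 9×132 = 339 + 324 + 1188 = 1851
Index = 1374 / 1851 × 100 = 74.2301

74.2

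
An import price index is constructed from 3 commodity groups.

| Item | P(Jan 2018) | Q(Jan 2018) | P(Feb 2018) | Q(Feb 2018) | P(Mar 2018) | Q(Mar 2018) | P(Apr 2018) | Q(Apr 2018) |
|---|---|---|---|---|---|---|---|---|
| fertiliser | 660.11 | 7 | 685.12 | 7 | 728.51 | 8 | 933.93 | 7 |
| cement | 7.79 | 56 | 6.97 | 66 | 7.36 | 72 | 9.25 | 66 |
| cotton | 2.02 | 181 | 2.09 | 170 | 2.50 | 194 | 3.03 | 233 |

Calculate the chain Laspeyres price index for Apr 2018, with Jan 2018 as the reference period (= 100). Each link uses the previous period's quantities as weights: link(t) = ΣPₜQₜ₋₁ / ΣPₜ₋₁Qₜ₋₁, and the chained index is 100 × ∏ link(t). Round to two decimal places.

140.15

Link Jan 2018→Feb 2018:
ΣP(Feb 2018)Q(Jan 2018) = 685.12×7 + 6.97×56 + 2.09×181 = 4795.84 + 390.32 + 378.29 = 5564.45
ΣP(Jan 2018)Q(Jan 2018) = 660.11×7 + 7.79×56 + 2.02×181 = 4620.77 + 436.24 + 365.62 = 5422.63
link = 5564.45/5422.63 = 1.026153
Link Feb 2018→Mar 2018:
ΣP(Mar 2018)Q(Feb 2018) = 728.51×7 + 7.36×66 + 2.50×170 = 5099.57 + 485.76 + 425 = 6010.33
ΣP(Feb 2018)Q(Feb 2018) = 685.12×7 + 6.97×66 + 2.09×170 = 4795.84 + 460.02 + 355.3 = 5611.16
link = 6010.33/5611.16 = 1.071139
Link Mar 2018→Apr 2018:
ΣP(Apr 2018)Q(Mar 2018) = 933.93×8 + 9.25×72 + 3.03×194 = 7471.44 + 666 + 587.82 = 8725.26
ΣP(Mar 2018)Q(Mar 2018) = 728.51×8 + 7.36×72 + 2.50×194 = 5828.08 + 529.92 + 485 = 6843
link = 8725.26/6843 = 1.275064
Chained index = 100 × 1.026153 × 1.071139 × 1.275064 = 140.1489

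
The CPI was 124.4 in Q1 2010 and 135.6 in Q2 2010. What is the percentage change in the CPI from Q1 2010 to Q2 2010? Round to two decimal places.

9.00%

Change = (135.6 − 124.4) / 124.4 × 100
       = 11.2 / 124.4 × 100 = 9.0032%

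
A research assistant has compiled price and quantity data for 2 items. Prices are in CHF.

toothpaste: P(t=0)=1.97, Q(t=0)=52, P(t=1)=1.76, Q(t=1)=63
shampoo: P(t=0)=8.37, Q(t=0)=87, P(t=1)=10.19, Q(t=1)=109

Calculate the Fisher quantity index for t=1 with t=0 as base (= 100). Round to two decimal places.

124.84

Laspeyres component (base-period weights):
ΣP(t=0)Q(t=1) = 1.97×63 + 8.37×109 = 124.11 + 912.33 = 1036.44
ΣP(t=0)Q(t=0) = 1.97×52 + 8.37×87 = 102.44 + 728.19 = 830.63
L = 1036.44 / 830.63 × 100 = 124.7776
Paasche component (current-period weights):
ΣP(t=1)Q(t=1) = 1.76×63 + 10.19×109 = 110.88 + 1110.71 = 1221.59
ΣP(t=1)Q(t=0) = 1.76×52 + 10.19×87 = 91.52 + 886.53 = 978.05
P = 1221.59 / 978.05 × 100 = 124.9006
Fisher = √(L × P) = √(124.7776 × 124.9006) = 124.8391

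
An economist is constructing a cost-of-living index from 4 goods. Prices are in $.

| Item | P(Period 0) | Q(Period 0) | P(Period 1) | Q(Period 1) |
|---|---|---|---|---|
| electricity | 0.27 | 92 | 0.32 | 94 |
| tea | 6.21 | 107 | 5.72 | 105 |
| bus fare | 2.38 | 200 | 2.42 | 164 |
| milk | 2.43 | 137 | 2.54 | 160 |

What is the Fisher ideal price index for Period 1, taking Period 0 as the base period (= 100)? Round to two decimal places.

Laspeyres component (base-period weights):
ΣP(Period 1)Q(Period 0) = 0.32×92 + 5.72×107 + 2.42×200 + 2.54×137 = 29.44 + 612.04 + 484 + 347.98 = 1473.46
ΣP(Period 0)Q(Period 0) = 0.27×92 + 6.21×107 + 2.38×200 + 2.43×137 = 24.84 + 664.47 + 476 + 332.91 = 1498.22
L = 1473.46 / 1498.22 × 100 = 98.3474
Paasche component (current-period weights):
ΣP(Period 1)Q(Period 1) = 0.32×94 + 5.72×105 + 2.42×164 + 2.54×160 = 30.08 + 600.6 + 396.88 + 406.4 = 1433.96
ΣP(Period 0)Q(Period 1) = 0.27×94 + 6.21×105 + 2.38×164 + 2.43×160 = 25.38 + 652.05 + 390.32 + 388.8 = 1456.55
P = 1433.96 / 1456.55 × 100 = 98.4491
Fisher = √(L × P) = √(98.3474 × 98.4491) = 98.3982

98.40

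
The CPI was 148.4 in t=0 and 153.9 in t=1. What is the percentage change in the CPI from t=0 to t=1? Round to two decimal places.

3.71%

Change = (153.9 − 148.4) / 148.4 × 100
       = 5.5 / 148.4 × 100 = 3.7062%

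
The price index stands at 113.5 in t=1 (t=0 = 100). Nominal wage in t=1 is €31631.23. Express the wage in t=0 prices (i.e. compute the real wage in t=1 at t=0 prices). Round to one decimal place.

27868.9

Real = Nominal ÷ (Index/100) = 31631.23 ÷ (113.5/100)
     = 31631.23 ÷ 1.135 = 27868.9251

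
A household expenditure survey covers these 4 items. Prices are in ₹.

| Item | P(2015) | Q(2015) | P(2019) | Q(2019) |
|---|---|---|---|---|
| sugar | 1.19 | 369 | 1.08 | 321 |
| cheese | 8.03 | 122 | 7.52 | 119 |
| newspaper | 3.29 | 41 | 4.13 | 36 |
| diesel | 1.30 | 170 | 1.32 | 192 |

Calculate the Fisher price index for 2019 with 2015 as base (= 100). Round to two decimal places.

Laspeyres component (base-period weights):
ΣP(2019)Q(2015) = 1.08×369 + 7.52×122 + 4.13×41 + 1.32×170 = 398.52 + 917.44 + 169.33 + 224.4 = 1709.69
ΣP(2015)Q(2015) = 1.19×369 + 8.03×122 + 3.29×41 + 1.30×170 = 439.11 + 979.66 + 134.89 + 221 = 1774.66
L = 1709.69 / 1774.66 × 100 = 96.3390
Paasche component (current-period weights):
ΣP(2019)Q(2019) = 1.08×321 + 7.52×119 + 4.13×36 + 1.32×192 = 346.68 + 894.88 + 148.68 + 253.44 = 1643.68
ΣP(2015)Q(2019) = 1.19×321 + 8.03×119 + 3.29×36 + 1.30×192 = 381.99 + 955.57 + 118.44 + 249.6 = 1705.6
P = 1643.68 / 1705.6 × 100 = 96.3696
Fisher = √(L × P) = √(96.3390 × 96.3696) = 96.3543

96.35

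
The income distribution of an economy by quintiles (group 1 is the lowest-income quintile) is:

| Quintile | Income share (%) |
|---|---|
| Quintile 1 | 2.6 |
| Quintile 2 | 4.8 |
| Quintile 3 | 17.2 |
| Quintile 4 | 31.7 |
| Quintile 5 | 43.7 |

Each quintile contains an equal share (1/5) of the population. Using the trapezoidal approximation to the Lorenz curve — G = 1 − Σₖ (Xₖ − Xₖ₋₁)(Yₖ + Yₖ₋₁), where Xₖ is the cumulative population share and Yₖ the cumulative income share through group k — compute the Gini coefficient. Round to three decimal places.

0.436

Cumulative income shares Yₖ: 0.0260, 0.0740, 0.2460, 0.5630, 1.0000
Σ (Xₖ−Xₖ₋₁)(Yₖ+Yₖ₋₁) = (1/5)(0.0260+0.0000) + (1/5)(0.0740+0.0260) + (1/5)(0.2460+0.0740) + (1/5)(0.5630+0.2460) + (1/5)(1.0000+0.5630)
  = 0.0052 + 0.0200 + 0.0640 + 0.1618 + 0.3126 = 0.5636
G = 1 − 0.5636 = 0.4364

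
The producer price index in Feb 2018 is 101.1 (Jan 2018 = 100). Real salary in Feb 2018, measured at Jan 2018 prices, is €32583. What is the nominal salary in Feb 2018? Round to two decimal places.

Nominal = Real × (Index/100) = 32583 × (101.1/100)
        = 32583 × 1.011 = 32941.4130

32941.41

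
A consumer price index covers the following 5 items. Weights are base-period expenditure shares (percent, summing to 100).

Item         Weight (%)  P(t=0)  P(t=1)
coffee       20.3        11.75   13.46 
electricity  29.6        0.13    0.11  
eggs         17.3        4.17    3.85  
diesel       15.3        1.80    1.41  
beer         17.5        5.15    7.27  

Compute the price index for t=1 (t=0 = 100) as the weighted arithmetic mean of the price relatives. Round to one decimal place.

coffee: 20.3 × (13.46/11.75) = 20.3 × 1.145532 = 23.2543
electricity: 29.6 × (0.11/0.13) = 29.6 × 0.846154 = 25.0462
eggs: 17.3 × (3.85/4.17) = 17.3 × 0.923261 = 15.9724
diesel: 15.3 × (1.41/1.80) = 15.3 × 0.783333 = 11.9850
beer: 17.5 × (7.27/5.15) = 17.5 × 1.411650 = 24.7039
Index = Σ wᵢ·(p₁ᵢ/p₀ᵢ) = 23.2543 + 25.0462 + 15.9724 + 11.9850 + 24.7039 = 100.9618

101.0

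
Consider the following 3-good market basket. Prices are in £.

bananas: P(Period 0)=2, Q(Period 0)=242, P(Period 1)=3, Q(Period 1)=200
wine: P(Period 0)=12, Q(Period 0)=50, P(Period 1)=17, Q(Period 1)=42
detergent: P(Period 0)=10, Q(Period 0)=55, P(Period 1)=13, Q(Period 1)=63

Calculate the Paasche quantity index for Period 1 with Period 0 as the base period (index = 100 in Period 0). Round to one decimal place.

Paasche quantity index uses current-period prices as weights.
ΣP(Period 1)·Q(Period 1) = 3×200 + 17×42 + 13×63 = 600 + 714 + 819 = 2133
ΣP(Period 1)·Q(Period 0) = 3×242 + 17×50 + 13×55 = 726 + 850 + 715 = 2291
Index = 2133 / 2291 × 100 = 93.1034

93.1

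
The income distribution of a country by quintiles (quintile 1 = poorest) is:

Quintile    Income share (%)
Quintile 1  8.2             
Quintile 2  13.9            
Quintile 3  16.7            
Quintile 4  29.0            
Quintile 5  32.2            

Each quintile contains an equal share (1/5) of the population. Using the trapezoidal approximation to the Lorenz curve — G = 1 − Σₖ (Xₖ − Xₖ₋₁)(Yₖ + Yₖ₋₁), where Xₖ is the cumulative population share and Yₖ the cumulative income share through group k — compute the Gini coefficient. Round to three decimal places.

0.252

Cumulative income shares Yₖ: 0.0820, 0.2210, 0.3880, 0.6780, 1.0000
Σ (Xₖ−Xₖ₋₁)(Yₖ+Yₖ₋₁) = (1/5)(0.0820+0.0000) + (1/5)(0.2210+0.0820) + (1/5)(0.3880+0.2210) + (1/5)(0.6780+0.3880) + (1/5)(1.0000+0.6780)
  = 0.0164 + 0.0606 + 0.1218 + 0.2132 + 0.3356 = 0.7476
G = 1 − 0.7476 = 0.2524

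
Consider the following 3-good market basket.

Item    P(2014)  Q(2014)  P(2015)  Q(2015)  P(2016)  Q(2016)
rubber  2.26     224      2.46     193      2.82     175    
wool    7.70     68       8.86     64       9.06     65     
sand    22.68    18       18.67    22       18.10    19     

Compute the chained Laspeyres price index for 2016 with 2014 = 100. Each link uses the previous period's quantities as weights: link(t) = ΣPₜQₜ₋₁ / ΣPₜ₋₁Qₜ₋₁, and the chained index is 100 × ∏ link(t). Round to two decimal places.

108.55

Link 2014→2015:
ΣP(2015)Q(2014) = 2.46×224 + 8.86×68 + 18.67×18 = 551.04 + 602.48 + 336.06 = 1489.58
ΣP(2014)Q(2014) = 2.26×224 + 7.70×68 + 22.68×18 = 506.24 + 523.6 + 408.24 = 1438.08
link = 1489.58/1438.08 = 1.035812
Link 2015→2016:
ΣP(2016)Q(2015) = 2.82×193 + 9.06×64 + 18.10×22 = 544.26 + 579.84 + 398.2 = 1522.3
ΣP(2015)Q(2015) = 2.46×193 + 8.86×64 + 18.67×22 = 474.78 + 567.04 + 410.74 = 1452.56
link = 1522.3/1452.56 = 1.048012
Chained index = 100 × 1.035812 × 1.048012 = 108.5543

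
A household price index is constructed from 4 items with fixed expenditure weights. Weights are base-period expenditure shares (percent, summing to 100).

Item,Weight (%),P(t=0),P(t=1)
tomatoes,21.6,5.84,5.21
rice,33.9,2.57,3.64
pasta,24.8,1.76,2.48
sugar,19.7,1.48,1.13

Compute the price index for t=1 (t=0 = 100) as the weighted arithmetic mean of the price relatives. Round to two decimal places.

tomatoes: 21.6 × (5.21/5.84) = 21.6 × 0.892123 = 19.2699
rice: 33.9 × (3.64/2.57) = 33.9 × 1.416342 = 48.0140
pasta: 24.8 × (2.48/1.76) = 24.8 × 1.409091 = 34.9455
sugar: 19.7 × (1.13/1.48) = 19.7 × 0.763514 = 15.0412
Index = Σ wᵢ·(p₁ᵢ/p₀ᵢ) = 19.2699 + 48.0140 + 34.9455 + 15.0412 = 117.2705

117.27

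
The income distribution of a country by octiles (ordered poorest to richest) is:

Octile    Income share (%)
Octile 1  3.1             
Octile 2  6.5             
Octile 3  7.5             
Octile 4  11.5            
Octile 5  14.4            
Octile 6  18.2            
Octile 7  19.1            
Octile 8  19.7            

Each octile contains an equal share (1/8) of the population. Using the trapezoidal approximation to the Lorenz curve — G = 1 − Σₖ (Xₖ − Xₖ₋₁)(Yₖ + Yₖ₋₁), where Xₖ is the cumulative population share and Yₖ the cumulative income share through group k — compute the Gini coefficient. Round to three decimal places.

Cumulative income shares Yₖ: 0.0310, 0.0960, 0.1710, 0.2860, 0.4300, 0.6120, 0.8030, 1.0000
Σ (Xₖ−Xₖ₋₁)(Yₖ+Yₖ₋₁) = (1/8)(0.0310+0.0000) + (1/8)(0.0960+0.0310) + (1/8)(0.1710+0.0960) + (1/8)(0.2860+0.1710) + (1/8)(0.4300+0.2860) + (1/8)(0.6120+0.4300) + (1/8)(0.8030+0.6120) + (1/8)(1.0000+0.8030)
  = 0.0039 + 0.0159 + 0.0334 + 0.0571 + 0.0895 + 0.1303 + 0.1769 + 0.2254 = 0.7322
G = 1 − 0.7322 = 0.2678

0.268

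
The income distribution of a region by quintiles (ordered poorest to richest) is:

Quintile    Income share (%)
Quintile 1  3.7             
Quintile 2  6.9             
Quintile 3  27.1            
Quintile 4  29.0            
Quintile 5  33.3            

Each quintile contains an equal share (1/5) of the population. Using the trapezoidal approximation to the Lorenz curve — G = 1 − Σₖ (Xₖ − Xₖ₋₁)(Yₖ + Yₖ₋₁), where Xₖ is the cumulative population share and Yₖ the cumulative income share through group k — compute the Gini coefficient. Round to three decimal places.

Cumulative income shares Yₖ: 0.0370, 0.1060, 0.3770, 0.6670, 1.0000
Σ (Xₖ−Xₖ₋₁)(Yₖ+Yₖ₋₁) = (1/5)(0.0370+0.0000) + (1/5)(0.1060+0.0370) + (1/5)(0.3770+0.1060) + (1/5)(0.6670+0.3770) + (1/5)(1.0000+0.6670)
  = 0.0074 + 0.0286 + 0.0966 + 0.2088 + 0.3334 = 0.6748
G = 1 − 0.6748 = 0.3252

0.325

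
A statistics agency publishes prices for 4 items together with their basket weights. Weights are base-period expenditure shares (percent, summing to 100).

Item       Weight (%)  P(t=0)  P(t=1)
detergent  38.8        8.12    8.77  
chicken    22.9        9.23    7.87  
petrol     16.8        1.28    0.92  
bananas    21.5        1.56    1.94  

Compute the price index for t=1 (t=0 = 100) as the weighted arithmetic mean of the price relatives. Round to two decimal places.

100.24

detergent: 38.8 × (8.77/8.12) = 38.8 × 1.080049 = 41.9059
chicken: 22.9 × (7.87/9.23) = 22.9 × 0.852654 = 19.5258
petrol: 16.8 × (0.92/1.28) = 16.8 × 0.718750 = 12.0750
bananas: 21.5 × (1.94/1.56) = 21.5 × 1.243590 = 26.7372
Index = Σ wᵢ·(p₁ᵢ/p₀ᵢ) = 41.9059 + 19.5258 + 12.0750 + 26.7372 = 100.2439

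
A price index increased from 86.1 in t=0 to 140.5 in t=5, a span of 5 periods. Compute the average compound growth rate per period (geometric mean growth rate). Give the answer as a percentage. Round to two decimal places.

Growth factor = (140.5/86.1)^(1/5) = (1.631823)^(1/5) = 1.102896
Growth rate = 1.102896 − 1 = 0.102896 = 10.2896%

10.29%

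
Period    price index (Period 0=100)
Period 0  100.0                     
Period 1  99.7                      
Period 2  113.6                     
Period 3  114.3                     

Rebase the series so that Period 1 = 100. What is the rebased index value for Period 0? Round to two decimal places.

Rebased(Period 0) = 100.0 / 99.7 × 100 = 100.3009

100.30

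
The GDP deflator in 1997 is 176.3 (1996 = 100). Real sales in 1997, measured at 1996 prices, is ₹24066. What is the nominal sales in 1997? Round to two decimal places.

42428.36

Nominal = Real × (Index/100) = 24066 × (176.3/100)
        = 24066 × 1.763 = 42428.3580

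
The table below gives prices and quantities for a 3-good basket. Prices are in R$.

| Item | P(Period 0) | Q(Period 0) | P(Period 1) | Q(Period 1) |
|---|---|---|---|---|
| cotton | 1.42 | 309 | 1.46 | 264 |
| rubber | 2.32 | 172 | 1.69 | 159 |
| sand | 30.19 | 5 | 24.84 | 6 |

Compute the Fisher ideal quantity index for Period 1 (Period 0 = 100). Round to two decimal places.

93.14

Laspeyres component (base-period weights):
ΣP(Period 0)Q(Period 1) = 1.42×264 + 2.32×159 + 30.19×6 = 374.88 + 368.88 + 181.14 = 924.9
ΣP(Period 0)Q(Period 0) = 1.42×309 + 2.32×172 + 30.19×5 = 438.78 + 399.04 + 150.95 = 988.77
L = 924.9 / 988.77 × 100 = 93.5405
Paasche component (current-period weights):
ΣP(Period 1)Q(Period 1) = 1.46×264 + 1.69×159 + 24.84×6 = 385.44 + 268.71 + 149.04 = 803.19
ΣP(Period 1)Q(Period 0) = 1.46×309 + 1.69×172 + 24.84×5 = 451.14 + 290.68 + 124.2 = 866.02
P = 803.19 / 866.02 × 100 = 92.7450
Fisher = √(L × P) = √(93.5405 × 92.7450) = 93.1419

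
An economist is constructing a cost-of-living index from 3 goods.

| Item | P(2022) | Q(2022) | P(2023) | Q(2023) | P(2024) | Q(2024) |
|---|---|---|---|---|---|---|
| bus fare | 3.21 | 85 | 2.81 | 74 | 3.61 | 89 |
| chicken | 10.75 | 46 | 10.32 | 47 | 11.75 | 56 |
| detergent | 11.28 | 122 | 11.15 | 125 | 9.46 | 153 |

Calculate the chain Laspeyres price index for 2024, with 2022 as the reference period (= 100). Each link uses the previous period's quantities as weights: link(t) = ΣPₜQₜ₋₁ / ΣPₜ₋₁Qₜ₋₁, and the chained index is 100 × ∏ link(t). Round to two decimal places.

92.82

Link 2022→2023:
ΣP(2023)Q(2022) = 2.81×85 + 10.32×46 + 11.15×122 = 238.85 + 474.72 + 1360.3 = 2073.87
ΣP(2022)Q(2022) = 3.21×85 + 10.75×46 + 11.28×122 = 272.85 + 494.5 + 1376.16 = 2143.51
link = 2073.87/2143.51 = 0.967511
Link 2023→2024:
ΣP(2024)Q(2023) = 3.61×74 + 11.75×47 + 9.46×125 = 267.14 + 552.25 + 1182.5 = 2001.89
ΣP(2023)Q(2023) = 2.81×74 + 10.32×47 + 11.15×125 = 207.94 + 485.04 + 1393.75 = 2086.73
link = 2001.89/2086.73 = 0.959343
Chained index = 100 × 0.967511 × 0.959343 = 92.8175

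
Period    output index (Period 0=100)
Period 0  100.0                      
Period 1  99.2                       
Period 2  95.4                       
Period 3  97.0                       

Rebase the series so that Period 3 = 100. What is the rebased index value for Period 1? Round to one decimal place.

102.3

Rebased(Period 1) = 99.2 / 97.0 × 100 = 102.2680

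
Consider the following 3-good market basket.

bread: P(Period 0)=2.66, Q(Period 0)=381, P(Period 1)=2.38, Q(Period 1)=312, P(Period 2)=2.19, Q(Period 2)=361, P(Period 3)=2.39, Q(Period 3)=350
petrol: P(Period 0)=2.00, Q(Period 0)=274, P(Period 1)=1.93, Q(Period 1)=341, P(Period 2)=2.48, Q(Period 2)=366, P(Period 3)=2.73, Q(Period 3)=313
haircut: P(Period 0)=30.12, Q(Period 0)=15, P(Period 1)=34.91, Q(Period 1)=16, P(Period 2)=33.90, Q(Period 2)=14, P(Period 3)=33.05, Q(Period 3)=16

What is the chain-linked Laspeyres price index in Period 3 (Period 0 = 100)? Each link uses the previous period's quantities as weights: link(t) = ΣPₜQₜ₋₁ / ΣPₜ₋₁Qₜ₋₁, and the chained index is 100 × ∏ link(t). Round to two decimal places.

110.07

Link Period 0→Period 1:
ΣP(Period 1)Q(Period 0) = 2.38×381 + 1.93×274 + 34.91×15 = 906.78 + 528.82 + 523.65 = 1959.25
ΣP(Period 0)Q(Period 0) = 2.66×381 + 2.00×274 + 30.12×15 = 1013.46 + 548 + 451.8 = 2013.26
link = 1959.25/2013.26 = 0.973173
Link Period 1→Period 2:
ΣP(Period 2)Q(Period 1) = 2.19×312 + 2.48×341 + 33.90×16 = 683.28 + 845.68 + 542.4 = 2071.36
ΣP(Period 1)Q(Period 1) = 2.38×312 + 1.93×341 + 34.91×16 = 742.56 + 658.13 + 558.56 = 1959.25
link = 2071.36/1959.25 = 1.057221
Link Period 2→Period 3:
ΣP(Period 3)Q(Period 2) = 2.39×361 + 2.73×366 + 33.05×14 = 862.79 + 999.18 + 462.7 = 2324.67
ΣP(Period 2)Q(Period 2) = 2.19×361 + 2.48×366 + 33.90×14 = 790.59 + 907.68 + 474.6 = 2172.87
link = 2324.67/2172.87 = 1.069862
Chained index = 100 × 0.973173 × 1.057221 × 1.069862 = 110.0736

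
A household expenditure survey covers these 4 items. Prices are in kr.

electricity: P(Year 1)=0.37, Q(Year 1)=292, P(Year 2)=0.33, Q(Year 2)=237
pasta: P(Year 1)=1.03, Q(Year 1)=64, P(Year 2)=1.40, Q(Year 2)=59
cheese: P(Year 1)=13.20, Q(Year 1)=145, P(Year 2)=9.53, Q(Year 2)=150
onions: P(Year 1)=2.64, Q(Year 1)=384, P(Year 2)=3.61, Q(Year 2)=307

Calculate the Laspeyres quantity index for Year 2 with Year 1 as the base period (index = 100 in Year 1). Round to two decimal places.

94.75

Laspeyres quantity index uses base-period prices as weights.
ΣP(Year 1)·Q(Year 2) = 0.37×237 + 1.03×59 + 13.20×150 + 2.64×307 = 87.69 + 60.77 + 1980 + 810.48 = 2938.94
ΣP(Year 1)·Q(Year 1) = 0.37×292 + 1.03×64 + 13.20×145 + 2.64×384 = 108.04 + 65.92 + 1914 + 1013.76 = 3101.72
Index = 2938.94 / 3101.72 × 100 = 94.7519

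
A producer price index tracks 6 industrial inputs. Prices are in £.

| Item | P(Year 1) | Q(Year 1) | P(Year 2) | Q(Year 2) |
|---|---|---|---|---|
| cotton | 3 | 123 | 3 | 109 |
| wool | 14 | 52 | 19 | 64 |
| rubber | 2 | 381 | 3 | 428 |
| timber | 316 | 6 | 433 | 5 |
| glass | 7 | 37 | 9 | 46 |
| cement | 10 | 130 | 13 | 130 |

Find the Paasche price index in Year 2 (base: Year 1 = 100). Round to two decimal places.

134.37

Paasche price index uses current-period quantities as weights.
ΣP(Year 2)·Q(Year 2) = 3×109 + 19×64 + 3×428 + 433×5 + 9×46 + 13×130 = 327 + 1216 + 1284 + 2165 + 414 + 1690 = 7096
ΣP(Year 1)·Q(Year 2) = 3×109 + 14×64 + 2×428 + 316×5 + 7×46 + 10×130 = 327 + 896 + 856 + 1580 + 322 + 1300 = 5281
Index = 7096 / 5281 × 100 = 134.3685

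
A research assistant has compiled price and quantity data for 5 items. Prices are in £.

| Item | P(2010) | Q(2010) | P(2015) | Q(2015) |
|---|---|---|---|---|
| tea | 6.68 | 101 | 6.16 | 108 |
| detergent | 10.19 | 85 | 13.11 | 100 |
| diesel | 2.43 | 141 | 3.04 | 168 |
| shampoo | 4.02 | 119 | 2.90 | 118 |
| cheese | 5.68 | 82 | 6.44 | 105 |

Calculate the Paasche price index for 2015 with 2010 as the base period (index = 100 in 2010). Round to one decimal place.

Paasche price index uses current-period quantities as weights.
ΣP(2015)·Q(2015) = 6.16×108 + 13.11×100 + 3.04×168 + 2.90×118 + 6.44×105 = 665.28 + 1311 + 510.72 + 342.2 + 676.2 = 3505.4
ΣP(2010)·Q(2015) = 6.68×108 + 10.19×100 + 2.43×168 + 4.02×118 + 5.68×105 = 721.44 + 1019 + 408.24 + 474.36 + 596.4 = 3219.44
Index = 3505.4 / 3219.44 × 100 = 108.8823

108.9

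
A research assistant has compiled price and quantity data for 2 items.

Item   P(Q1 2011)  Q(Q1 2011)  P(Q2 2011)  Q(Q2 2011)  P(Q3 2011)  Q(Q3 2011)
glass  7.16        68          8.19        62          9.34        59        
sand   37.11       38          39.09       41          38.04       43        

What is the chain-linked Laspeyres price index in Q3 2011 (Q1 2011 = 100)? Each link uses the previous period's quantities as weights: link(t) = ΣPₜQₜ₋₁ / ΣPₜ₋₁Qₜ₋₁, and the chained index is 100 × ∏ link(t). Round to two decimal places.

109.10

Link Q1 2011→Q2 2011:
ΣP(Q2 2011)Q(Q1 2011) = 8.19×68 + 39.09×38 = 556.92 + 1485.42 = 2042.34
ΣP(Q1 2011)Q(Q1 2011) = 7.16×68 + 37.11×38 = 486.88 + 1410.18 = 1897.06
link = 2042.34/1897.06 = 1.076582
Link Q2 2011→Q3 2011:
ΣP(Q3 2011)Q(Q2 2011) = 9.34×62 + 38.04×41 = 579.08 + 1559.64 = 2138.72
ΣP(Q2 2011)Q(Q2 2011) = 8.19×62 + 39.09×41 = 507.78 + 1602.69 = 2110.47
link = 2138.72/2110.47 = 1.013386
Chained index = 100 × 1.076582 × 1.013386 = 109.0992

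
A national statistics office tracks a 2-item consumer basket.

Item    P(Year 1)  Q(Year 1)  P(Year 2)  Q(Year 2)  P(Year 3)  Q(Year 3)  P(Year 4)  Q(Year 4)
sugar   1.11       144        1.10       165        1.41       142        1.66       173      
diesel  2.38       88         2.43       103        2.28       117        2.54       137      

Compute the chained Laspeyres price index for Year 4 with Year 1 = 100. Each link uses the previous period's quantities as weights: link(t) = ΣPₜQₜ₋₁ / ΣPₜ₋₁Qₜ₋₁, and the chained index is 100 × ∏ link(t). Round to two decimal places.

Link Year 1→Year 2:
ΣP(Year 2)Q(Year 1) = 1.10×144 + 2.43×88 = 158.4 + 213.84 = 372.24
ΣP(Year 1)Q(Year 1) = 1.11×144 + 2.38×88 = 159.84 + 209.44 = 369.28
link = 372.24/369.28 = 1.008016
Link Year 2→Year 3:
ΣP(Year 3)Q(Year 2) = 1.41×165 + 2.28×103 = 232.65 + 234.84 = 467.49
ΣP(Year 2)Q(Year 2) = 1.10×165 + 2.43×103 = 181.5 + 250.29 = 431.79
link = 467.49/431.79 = 1.082679
Link Year 3→Year 4:
ΣP(Year 4)Q(Year 3) = 1.66×142 + 2.54×117 = 235.72 + 297.18 = 532.9
ΣP(Year 3)Q(Year 3) = 1.41×142 + 2.28×117 = 200.22 + 266.76 = 466.98
link = 532.9/466.98 = 1.141162
Chained index = 100 × 1.008016 × 1.082679 × 1.141162 = 124.5416

124.54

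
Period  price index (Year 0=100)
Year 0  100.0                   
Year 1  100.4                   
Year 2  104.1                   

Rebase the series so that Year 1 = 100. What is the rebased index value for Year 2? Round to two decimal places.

103.69

Rebased(Year 2) = 104.1 / 100.4 × 100 = 103.6853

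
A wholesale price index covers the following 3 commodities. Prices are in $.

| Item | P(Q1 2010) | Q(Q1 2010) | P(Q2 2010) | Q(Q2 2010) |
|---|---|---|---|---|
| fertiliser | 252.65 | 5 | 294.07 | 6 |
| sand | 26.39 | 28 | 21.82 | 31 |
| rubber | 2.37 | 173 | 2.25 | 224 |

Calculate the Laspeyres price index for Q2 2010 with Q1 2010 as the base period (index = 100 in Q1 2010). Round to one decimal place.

Laspeyres price index uses base-period quantities as weights.
ΣP(Q2 2010)·Q(Q1 2010) = 294.07×5 + 21.82×28 + 2.25×173 = 1470.35 + 610.96 + 389.25 = 2470.56
ΣP(Q1 2010)·Q(Q1 2010) = 252.65×5 + 26.39×28 + 2.37×173 = 1263.25 + 738.92 + 410.01 = 2412.18
Index = 2470.56 / 2412.18 × 100 = 102.4202

102.4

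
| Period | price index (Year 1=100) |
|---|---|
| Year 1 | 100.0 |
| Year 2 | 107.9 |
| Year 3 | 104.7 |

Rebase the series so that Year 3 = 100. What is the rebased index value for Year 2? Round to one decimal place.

Rebased(Year 2) = 107.9 / 104.7 × 100 = 103.0564

103.1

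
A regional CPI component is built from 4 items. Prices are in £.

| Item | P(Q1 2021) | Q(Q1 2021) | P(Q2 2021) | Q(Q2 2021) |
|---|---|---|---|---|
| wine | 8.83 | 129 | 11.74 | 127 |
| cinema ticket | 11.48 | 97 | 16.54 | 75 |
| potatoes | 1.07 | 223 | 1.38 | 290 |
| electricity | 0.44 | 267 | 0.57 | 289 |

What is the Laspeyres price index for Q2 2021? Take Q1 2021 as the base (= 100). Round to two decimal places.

Laspeyres price index uses base-period quantities as weights.
ΣP(Q2 2021)·Q(Q1 2021) = 11.74×129 + 16.54×97 + 1.38×223 + 0.57×267 = 1514.46 + 1604.38 + 307.74 + 152.19 = 3578.77
ΣP(Q1 2021)·Q(Q1 2021) = 8.83×129 + 11.48×97 + 1.07×223 + 0.44×267 = 1139.07 + 1113.56 + 238.61 + 117.48 = 2608.72
Index = 3578.77 / 2608.72 × 100 = 137.1849

137.18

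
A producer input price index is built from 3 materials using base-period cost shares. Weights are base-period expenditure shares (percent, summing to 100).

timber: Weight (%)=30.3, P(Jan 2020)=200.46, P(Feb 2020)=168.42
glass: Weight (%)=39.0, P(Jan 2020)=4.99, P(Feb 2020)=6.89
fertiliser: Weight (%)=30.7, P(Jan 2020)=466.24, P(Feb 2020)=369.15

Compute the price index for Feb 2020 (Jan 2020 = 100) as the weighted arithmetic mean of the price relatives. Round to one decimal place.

timber: 30.3 × (168.42/200.46) = 30.3 × 0.840168 = 25.4571
glass: 39.0 × (6.89/4.99) = 39.0 × 1.380762 = 53.8497
fertiliser: 30.7 × (369.15/466.24) = 30.7 × 0.791760 = 24.3070
Index = Σ wᵢ·(p₁ᵢ/p₀ᵢ) = 25.4571 + 53.8497 + 24.3070 = 103.6138

103.6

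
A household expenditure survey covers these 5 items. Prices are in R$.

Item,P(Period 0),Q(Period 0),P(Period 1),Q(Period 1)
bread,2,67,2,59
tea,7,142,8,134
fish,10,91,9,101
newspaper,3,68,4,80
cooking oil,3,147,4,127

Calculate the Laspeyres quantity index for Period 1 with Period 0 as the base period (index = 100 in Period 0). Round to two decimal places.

Laspeyres quantity index uses base-period prices as weights.
ΣP(Period 0)·Q(Period 1) = 2×59 + 7×134 + 10×101 + 3×80 + 3×127 = 118 + 938 + 1010 + 240 + 381 = 2687
ΣP(Period 0)·Q(Period 0) = 2×67 + 7×142 + 10×91 + 3×68 + 3×147 = 134 + 994 + 910 + 204 + 441 = 2683
Index = 2687 / 2683 × 100 = 100.1491

100.15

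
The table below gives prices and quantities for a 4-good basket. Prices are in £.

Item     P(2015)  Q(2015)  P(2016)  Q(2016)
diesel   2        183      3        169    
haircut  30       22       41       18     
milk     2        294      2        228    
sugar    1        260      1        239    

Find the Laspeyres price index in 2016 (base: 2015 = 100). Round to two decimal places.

122.68

Laspeyres price index uses base-period quantities as weights.
ΣP(2016)·Q(2015) = 3×183 + 41×22 + 2×294 + 1×260 = 549 + 902 + 588 + 260 = 2299
ΣP(2015)·Q(2015) = 2×183 + 30×22 + 2×294 + 1×260 = 366 + 660 + 588 + 260 = 1874
Index = 2299 / 1874 × 100 = 122.6788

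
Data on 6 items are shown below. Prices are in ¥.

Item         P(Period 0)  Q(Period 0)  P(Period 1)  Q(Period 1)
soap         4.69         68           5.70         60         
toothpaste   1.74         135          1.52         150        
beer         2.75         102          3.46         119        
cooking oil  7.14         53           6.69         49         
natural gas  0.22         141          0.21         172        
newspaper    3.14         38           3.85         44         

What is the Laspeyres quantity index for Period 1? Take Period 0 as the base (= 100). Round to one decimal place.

102.4

Laspeyres quantity index uses base-period prices as weights.
ΣP(Period 0)·Q(Period 1) = 4.69×60 + 1.74×150 + 2.75×119 + 7.14×49 + 0.22×172 + 3.14×44 = 281.4 + 261 + 327.25 + 349.86 + 37.84 + 138.16 = 1395.51
ΣP(Period 0)·Q(Period 0) = 4.69×68 + 1.74×135 + 2.75×102 + 7.14×53 + 0.22×141 + 3.14×38 = 318.92 + 234.9 + 280.5 + 378.42 + 31.02 + 119.32 = 1363.08
Index = 1395.51 / 1363.08 × 100 = 102.3792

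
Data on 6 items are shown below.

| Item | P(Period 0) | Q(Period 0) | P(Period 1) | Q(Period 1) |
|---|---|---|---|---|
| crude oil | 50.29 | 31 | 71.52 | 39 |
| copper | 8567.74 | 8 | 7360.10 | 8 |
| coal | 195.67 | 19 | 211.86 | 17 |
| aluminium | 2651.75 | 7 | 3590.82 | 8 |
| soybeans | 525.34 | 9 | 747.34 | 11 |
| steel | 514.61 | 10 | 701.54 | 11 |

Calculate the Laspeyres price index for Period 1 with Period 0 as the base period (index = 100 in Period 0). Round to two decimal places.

Laspeyres price index uses base-period quantities as weights.
ΣP(Period 1)·Q(Period 0) = 71.52×31 + 7360.10×8 + 211.86×19 + 3590.82×7 + 747.34×9 + 701.54×10 = 2217.12 + 58880.8 + 4025.34 + 25135.74 + 6726.06 + 7015.4 = 104000.46
ΣP(Period 0)·Q(Period 0) = 50.29×31 + 8567.74×8 + 195.67×19 + 2651.75×7 + 525.34×9 + 514.61×10 = 1558.99 + 68541.92 + 3717.73 + 18562.25 + 4728.06 + 5146.1 = 102255.05
Index = 104000.46 / 102255.05 × 100 = 101.7069

101.71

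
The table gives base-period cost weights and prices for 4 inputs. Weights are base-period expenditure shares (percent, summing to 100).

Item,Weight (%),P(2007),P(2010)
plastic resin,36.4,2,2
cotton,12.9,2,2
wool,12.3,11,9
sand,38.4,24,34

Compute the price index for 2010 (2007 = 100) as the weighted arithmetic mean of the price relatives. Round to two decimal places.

plastic resin: 36.4 × (2/2) = 36.4 × 1.000000 = 36.4000
cotton: 12.9 × (2/2) = 12.9 × 1.000000 = 12.9000
wool: 12.3 × (9/11) = 12.3 × 0.818182 = 10.0636
sand: 38.4 × (34/24) = 38.4 × 1.416667 = 54.4000
Index = Σ wᵢ·(p₁ᵢ/p₀ᵢ) = 36.4000 + 12.9000 + 10.0636 + 54.4000 = 113.7636

113.76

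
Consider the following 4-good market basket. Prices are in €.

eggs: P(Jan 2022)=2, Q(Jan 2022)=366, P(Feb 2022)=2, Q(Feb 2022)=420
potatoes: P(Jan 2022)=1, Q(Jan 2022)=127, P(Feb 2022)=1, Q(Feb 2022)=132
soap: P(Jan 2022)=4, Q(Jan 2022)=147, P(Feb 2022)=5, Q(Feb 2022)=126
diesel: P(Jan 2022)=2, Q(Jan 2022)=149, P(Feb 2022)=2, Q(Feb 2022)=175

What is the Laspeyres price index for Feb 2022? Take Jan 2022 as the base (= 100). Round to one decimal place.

Laspeyres price index uses base-period quantities as weights.
ΣP(Feb 2022)·Q(Jan 2022) = 2×366 + 1×127 + 5×147 + 2×149 = 732 + 127 + 735 + 298 = 1892
ΣP(Jan 2022)·Q(Jan 2022) = 2×366 + 1×127 + 4×147 + 2×149 = 732 + 127 + 588 + 298 = 1745
Index = 1892 / 1745 × 100 = 108.4241

108.4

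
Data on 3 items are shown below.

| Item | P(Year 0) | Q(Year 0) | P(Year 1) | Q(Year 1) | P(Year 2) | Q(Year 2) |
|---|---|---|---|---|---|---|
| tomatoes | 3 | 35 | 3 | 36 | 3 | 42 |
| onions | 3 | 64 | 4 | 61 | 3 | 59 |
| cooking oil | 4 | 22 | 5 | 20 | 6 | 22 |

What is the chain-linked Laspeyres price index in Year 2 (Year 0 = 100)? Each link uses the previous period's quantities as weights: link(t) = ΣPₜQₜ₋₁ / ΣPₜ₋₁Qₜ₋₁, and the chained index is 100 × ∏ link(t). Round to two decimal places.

Link Year 0→Year 1:
ΣP(Year 1)Q(Year 0) = 3×35 + 4×64 + 5×22 = 105 + 256 + 110 = 471
ΣP(Year 0)Q(Year 0) = 3×35 + 3×64 + 4×22 = 105 + 192 + 88 = 385
link = 471/385 = 1.223377
Link Year 1→Year 2:
ΣP(Year 2)Q(Year 1) = 3×36 + 3×61 + 6×20 = 108 + 183 + 120 = 411
ΣP(Year 1)Q(Year 1) = 3×36 + 4×61 + 5×20 = 108 + 244 + 100 = 452
link = 411/452 = 0.909292
Chained index = 100 × 1.223377 × 0.909292 = 111.2407

111.24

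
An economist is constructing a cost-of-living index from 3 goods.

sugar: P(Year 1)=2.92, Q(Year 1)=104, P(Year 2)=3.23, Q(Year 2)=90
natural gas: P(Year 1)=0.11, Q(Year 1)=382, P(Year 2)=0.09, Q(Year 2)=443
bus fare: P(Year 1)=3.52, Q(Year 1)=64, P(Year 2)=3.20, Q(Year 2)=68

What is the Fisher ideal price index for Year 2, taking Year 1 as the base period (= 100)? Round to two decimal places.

Laspeyres component (base-period weights):
ΣP(Year 2)Q(Year 1) = 3.23×104 + 0.09×382 + 3.20×64 = 335.92 + 34.38 + 204.8 = 575.1
ΣP(Year 1)Q(Year 1) = 2.92×104 + 0.11×382 + 3.52×64 = 303.68 + 42.02 + 225.28 = 570.98
L = 575.1 / 570.98 × 100 = 100.7216
Paasche component (current-period weights):
ΣP(Year 2)Q(Year 2) = 3.23×90 + 0.09×443 + 3.20×68 = 290.7 + 39.87 + 217.6 = 548.17
ΣP(Year 1)Q(Year 2) = 2.92×90 + 0.11×443 + 3.52×68 = 262.8 + 48.73 + 239.36 = 550.89
P = 548.17 / 550.89 × 100 = 99.5063
Fisher = √(L × P) = √(100.7216 × 99.5063) = 100.1121

100.11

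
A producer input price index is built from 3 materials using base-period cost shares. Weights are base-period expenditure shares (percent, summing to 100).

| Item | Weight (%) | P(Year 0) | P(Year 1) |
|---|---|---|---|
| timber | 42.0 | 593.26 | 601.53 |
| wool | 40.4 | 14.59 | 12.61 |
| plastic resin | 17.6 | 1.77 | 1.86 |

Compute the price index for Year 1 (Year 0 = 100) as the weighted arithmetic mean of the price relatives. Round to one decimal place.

timber: 42.0 × (601.53/593.26) = 42.0 × 1.013940 = 42.5855
wool: 40.4 × (12.61/14.59) = 40.4 × 0.864291 = 34.9173
plastic resin: 17.6 × (1.86/1.77) = 17.6 × 1.050847 = 18.4949
Index = Σ wᵢ·(p₁ᵢ/p₀ᵢ) = 42.5855 + 34.9173 + 18.4949 = 95.9977

96.0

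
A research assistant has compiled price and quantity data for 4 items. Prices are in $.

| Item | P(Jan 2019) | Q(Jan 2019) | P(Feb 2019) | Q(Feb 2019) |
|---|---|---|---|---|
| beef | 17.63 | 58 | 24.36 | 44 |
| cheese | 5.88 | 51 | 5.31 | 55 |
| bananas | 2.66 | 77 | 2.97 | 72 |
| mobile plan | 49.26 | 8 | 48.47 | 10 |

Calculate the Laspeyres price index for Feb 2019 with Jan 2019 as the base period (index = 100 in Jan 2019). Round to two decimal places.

119.72

Laspeyres price index uses base-period quantities as weights.
ΣP(Feb 2019)·Q(Jan 2019) = 24.36×58 + 5.31×51 + 2.97×77 + 48.47×8 = 1412.88 + 270.81 + 228.69 + 387.76 = 2300.14
ΣP(Jan 2019)·Q(Jan 2019) = 17.63×58 + 5.88×51 + 2.66×77 + 49.26×8 = 1022.54 + 299.88 + 204.82 + 394.08 = 1921.32
Index = 2300.14 / 1921.32 × 100 = 119.7167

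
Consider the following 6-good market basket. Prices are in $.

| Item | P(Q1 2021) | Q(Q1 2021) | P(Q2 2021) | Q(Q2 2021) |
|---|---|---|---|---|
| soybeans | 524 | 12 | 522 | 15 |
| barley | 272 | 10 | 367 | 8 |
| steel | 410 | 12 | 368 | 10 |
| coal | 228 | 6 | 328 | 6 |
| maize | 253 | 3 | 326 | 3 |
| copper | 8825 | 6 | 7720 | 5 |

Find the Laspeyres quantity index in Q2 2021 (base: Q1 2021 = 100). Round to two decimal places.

87.51

Laspeyres quantity index uses base-period prices as weights.
ΣP(Q1 2021)·Q(Q2 2021) = 524×15 + 272×8 + 410×10 + 228×6 + 253×3 + 8825×5 = 7860 + 2176 + 4100 + 1368 + 759 + 44125 = 60388
ΣP(Q1 2021)·Q(Q1 2021) = 524×12 + 272×10 + 410×12 + 228×6 + 253×3 + 8825×6 = 6288 + 2720 + 4920 + 1368 + 759 + 52950 = 69005
Index = 60388 / 69005 × 100 = 87.5125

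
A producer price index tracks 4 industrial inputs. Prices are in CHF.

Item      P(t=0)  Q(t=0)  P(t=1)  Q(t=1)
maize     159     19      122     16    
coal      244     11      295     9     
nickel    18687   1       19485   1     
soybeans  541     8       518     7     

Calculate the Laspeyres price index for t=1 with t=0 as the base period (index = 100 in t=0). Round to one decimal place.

101.6

Laspeyres price index uses base-period quantities as weights.
ΣP(t=1)·Q(t=0) = 122×19 + 295×11 + 19485×1 + 518×8 = 2318 + 3245 + 19485 + 4144 = 29192
ΣP(t=0)·Q(t=0) = 159×19 + 244×11 + 18687×1 + 541×8 = 3021 + 2684 + 18687 + 4328 = 28720
Index = 29192 / 28720 × 100 = 101.6435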